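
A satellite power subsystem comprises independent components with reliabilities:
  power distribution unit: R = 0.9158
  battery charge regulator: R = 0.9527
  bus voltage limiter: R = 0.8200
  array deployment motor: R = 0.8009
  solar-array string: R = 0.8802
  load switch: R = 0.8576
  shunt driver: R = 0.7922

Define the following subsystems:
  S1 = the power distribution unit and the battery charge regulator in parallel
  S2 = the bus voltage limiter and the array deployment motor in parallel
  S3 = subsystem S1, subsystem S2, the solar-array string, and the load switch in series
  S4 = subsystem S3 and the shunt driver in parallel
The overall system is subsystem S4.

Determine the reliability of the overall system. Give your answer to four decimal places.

0.9428

Parallel (power distribution unit and battery charge regulator): 1 − (1 − 0.915800)(1 − 0.952700) = 0.996017
Parallel (bus voltage limiter and array deployment motor): 1 − (1 − 0.820000)(1 − 0.800900) = 0.964162
Series ([0.996017], [0.964162], solar-array string, and load switch): 0.996017 × 0.964162 × 0.880200 × 0.857600 = 0.724908
Parallel ([0.724908] and shunt driver): 1 − (1 − 0.724908)(1 − 0.792200) = 0.9428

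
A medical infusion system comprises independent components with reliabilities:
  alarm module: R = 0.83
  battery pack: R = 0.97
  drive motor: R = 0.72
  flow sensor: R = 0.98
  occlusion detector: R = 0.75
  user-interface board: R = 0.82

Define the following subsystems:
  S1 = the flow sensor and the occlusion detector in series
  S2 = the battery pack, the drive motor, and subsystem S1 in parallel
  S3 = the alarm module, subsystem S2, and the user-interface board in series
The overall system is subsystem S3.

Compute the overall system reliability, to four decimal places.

0.6791

Series (flow sensor and occlusion detector): 0.980000 × 0.750000 = 0.735000
Parallel (battery pack, drive motor, and [0.735000]): 1 − (1 − 0.970000)(1 − 0.720000)(1 − 0.735000) = 0.997774
Series (alarm module, [0.997774], and user-interface board): 0.830000 × 0.997774 × 0.820000 = 0.6791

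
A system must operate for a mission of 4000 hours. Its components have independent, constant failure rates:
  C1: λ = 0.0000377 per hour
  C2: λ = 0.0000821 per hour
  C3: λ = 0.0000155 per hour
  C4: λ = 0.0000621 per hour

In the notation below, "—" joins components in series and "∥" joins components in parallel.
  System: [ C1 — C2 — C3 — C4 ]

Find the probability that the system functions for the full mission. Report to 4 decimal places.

0.4540

R(C1) = exp(−0.0000377 × 4000) = 0.860020
R(C2) = exp(−0.0000821 × 4000) = 0.720075
R(C3) = exp(−0.0000155 × 4000) = 0.939883
R(C4) = exp(−0.0000621 × 4000) = 0.780048
Series (C1, C2, C3, and C4): 0.860020 × 0.720075 × 0.939883 × 0.780048 = 0.4540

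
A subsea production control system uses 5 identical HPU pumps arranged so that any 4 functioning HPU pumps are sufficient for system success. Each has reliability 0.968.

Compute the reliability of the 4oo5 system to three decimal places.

0.990

R = Σ_{i=4}^{5} C(5,i) p^i (1−p)^{5−i} with p = 0.968
C(5,4)·0.968^4·0.032^1 = 0.14048
C(5,5)·0.968^5·0.032^0 = 0.84992
Sum = 0.990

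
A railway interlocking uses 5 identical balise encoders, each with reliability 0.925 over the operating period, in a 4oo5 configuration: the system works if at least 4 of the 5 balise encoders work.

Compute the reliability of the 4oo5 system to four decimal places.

0.9517

R = Σ_{i=4}^{5} C(5,i) p^i (1−p)^{5−i} with p = 0.925
C(5,4)·0.925^4·0.075^1 = 0.274535
C(5,5)·0.925^5·0.075^0 = 0.677187
Sum = 0.9517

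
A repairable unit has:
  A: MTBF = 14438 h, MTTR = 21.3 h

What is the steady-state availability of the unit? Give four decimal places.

0.9985

A(A) = MTBF/(MTBF+MTTR) = 14438/(14438+21.3) = 0.9985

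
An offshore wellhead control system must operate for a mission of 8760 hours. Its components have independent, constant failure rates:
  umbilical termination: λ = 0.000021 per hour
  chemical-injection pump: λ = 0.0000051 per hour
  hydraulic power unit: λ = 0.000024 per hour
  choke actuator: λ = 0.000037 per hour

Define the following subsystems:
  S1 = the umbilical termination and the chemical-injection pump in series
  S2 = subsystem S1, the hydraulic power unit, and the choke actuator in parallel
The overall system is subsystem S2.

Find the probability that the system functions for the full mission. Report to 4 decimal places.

0.9893

R(umbilical termination) = exp(−0.000021 × 8760) = 0.831969
R(chemical-injection pump) = exp(−0.0000051 × 8760) = 0.956307
R(hydraulic power unit) = exp(−0.000024 × 8760) = 0.810390
R(choke actuator) = exp(−0.000037 × 8760) = 0.723163
Series (umbilical termination and chemical-injection pump): 0.831969 × 0.956307 = 0.795618
Parallel ([0.795618], hydraulic power unit, and choke actuator): 1 − (1 − 0.795618)(1 − 0.810390)(1 − 0.723163) = 0.9893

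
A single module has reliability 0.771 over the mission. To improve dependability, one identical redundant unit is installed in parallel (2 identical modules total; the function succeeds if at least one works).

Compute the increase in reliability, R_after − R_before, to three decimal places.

R_before = 0.771
R_after = 1 − (1 − 0.771)^2 = 0.948
ΔR = 0.948 − 0.771 = 0.177

0.177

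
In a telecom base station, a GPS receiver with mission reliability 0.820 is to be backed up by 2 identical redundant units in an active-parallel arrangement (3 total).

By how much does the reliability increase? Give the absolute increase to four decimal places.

R_before = 0.820
R_after = 1 − (1 − 0.820)^3 = 0.9942
ΔR = 0.9942 − 0.820 = 0.1742

0.1742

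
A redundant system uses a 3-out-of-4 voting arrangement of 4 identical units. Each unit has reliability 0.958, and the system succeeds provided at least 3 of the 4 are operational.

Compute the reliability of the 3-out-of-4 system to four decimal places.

R = Σ_{i=3}^{4} C(4,i) p^i (1−p)^{4−i} with p = 0.958
C(4,3)·0.958^3·0.042^1 = 0.147709
C(4,4)·0.958^4·0.042^0 = 0.842291
Sum = 0.9900

0.9900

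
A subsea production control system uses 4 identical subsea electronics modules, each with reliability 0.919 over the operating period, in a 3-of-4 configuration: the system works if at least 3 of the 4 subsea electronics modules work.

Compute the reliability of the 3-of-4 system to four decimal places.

R = Σ_{i=3}^{4} C(4,i) p^i (1−p)^{4−i} with p = 0.919
C(4,3)·0.919^3·0.081^1 = 0.251473
C(4,4)·0.919^4·0.081^0 = 0.713283
Sum = 0.9648

0.9648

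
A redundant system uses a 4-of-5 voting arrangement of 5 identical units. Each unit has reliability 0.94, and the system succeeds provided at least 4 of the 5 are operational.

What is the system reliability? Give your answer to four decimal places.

R = Σ_{i=4}^{5} C(5,i) p^i (1−p)^{5−i} with p = 0.94
C(5,4)·0.94^4·0.06^1 = 0.234225
C(5,5)·0.94^5·0.06^0 = 0.733904
Sum = 0.9681

0.9681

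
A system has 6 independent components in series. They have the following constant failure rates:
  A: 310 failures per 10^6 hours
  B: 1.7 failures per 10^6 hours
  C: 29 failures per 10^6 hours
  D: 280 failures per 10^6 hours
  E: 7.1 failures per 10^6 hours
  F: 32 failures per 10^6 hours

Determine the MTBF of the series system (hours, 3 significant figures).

1520

Series of exponential components: λ_sys = Σ λ_i
λ_sys = 0.00031 + 0.0000017 + 0.000029 + 0.00028 + 0.0000071 + 0.000032 = 6.5980e-04 /h
MTBF = 1 / λ_sys = 1520 h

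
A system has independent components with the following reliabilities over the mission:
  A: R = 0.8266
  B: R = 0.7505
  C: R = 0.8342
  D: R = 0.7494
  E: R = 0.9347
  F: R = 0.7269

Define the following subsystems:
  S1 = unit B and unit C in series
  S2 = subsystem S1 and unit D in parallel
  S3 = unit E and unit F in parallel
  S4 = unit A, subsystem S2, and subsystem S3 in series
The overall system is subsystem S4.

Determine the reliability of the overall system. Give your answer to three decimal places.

Series (B and C): 0.75050 × 0.83420 = 0.62607
Parallel ([0.62607] and D): 1 − (1 − 0.62607)(1 − 0.74940) = 0.90629
Parallel (E and F): 1 − (1 − 0.93470)(1 − 0.72690) = 0.98217
Series (A, [0.90629], and [0.98217]): 0.82660 × 0.90629 × 0.98217 = 0.736

0.736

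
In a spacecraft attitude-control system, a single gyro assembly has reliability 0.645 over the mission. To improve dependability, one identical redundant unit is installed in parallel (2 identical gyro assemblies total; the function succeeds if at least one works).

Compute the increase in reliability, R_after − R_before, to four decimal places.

0.2290

R_before = 0.645
R_after = 1 − (1 − 0.645)^2 = 0.8740
ΔR = 0.8740 − 0.645 = 0.2290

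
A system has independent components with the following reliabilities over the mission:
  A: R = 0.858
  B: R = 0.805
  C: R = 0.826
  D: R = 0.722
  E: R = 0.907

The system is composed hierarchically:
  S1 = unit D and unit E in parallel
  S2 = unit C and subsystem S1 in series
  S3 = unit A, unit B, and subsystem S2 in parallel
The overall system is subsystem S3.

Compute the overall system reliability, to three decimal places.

0.995

Parallel (D and E): 1 − (1 − 0.72200)(1 − 0.90700) = 0.97415
Series (C and [0.97415]): 0.82600 × 0.97415 = 0.80465
Parallel (A, B, and [0.80465]): 1 − (1 − 0.85800)(1 − 0.80500)(1 − 0.80465) = 0.995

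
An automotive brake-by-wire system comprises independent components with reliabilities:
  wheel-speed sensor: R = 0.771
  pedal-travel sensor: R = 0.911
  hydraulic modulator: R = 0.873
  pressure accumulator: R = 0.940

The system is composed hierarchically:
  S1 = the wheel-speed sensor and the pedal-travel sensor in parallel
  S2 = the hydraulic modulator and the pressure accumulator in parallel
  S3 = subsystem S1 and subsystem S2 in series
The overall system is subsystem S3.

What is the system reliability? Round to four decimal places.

0.9722

Parallel (wheel-speed sensor and pedal-travel sensor): 1 − (1 − 0.771000)(1 − 0.911000) = 0.979619
Parallel (hydraulic modulator and pressure accumulator): 1 − (1 − 0.873000)(1 − 0.940000) = 0.992380
Series ([0.979619] and [0.992380]): 0.979619 × 0.992380 = 0.9722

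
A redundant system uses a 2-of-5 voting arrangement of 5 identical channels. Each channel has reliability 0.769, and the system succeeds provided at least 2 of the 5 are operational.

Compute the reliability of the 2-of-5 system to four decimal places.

R = Σ_{i=2}^{5} C(5,i) p^i (1−p)^{5−i} with p = 0.769
C(5,2)·0.769^2·0.231^3 = 0.072893
C(5,3)·0.769^3·0.231^2 = 0.242663
C(5,4)·0.769^4·0.231^1 = 0.403913
C(5,5)·0.769^5·0.231^0 = 0.268925
Sum = 0.9884

0.9884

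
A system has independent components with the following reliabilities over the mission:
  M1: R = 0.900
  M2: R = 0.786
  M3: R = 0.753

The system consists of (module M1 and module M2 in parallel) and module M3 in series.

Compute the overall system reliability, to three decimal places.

Parallel (M1 and M2): 1 − (1 − 0.90000)(1 − 0.78600) = 0.97860
Series ([0.97860] and M3): 0.97860 × 0.75300 = 0.737

0.737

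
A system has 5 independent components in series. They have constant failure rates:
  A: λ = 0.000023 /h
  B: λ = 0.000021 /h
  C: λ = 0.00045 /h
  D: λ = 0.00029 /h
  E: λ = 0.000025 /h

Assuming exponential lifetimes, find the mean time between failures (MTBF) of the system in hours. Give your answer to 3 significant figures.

Series of exponential components: λ_sys = Σ λ_i
λ_sys = 0.000023 + 0.000021 + 0.00045 + 0.00029 + 0.000025 = 8.0900e-04 /h
MTBF = 1 / λ_sys = 1240 h

1240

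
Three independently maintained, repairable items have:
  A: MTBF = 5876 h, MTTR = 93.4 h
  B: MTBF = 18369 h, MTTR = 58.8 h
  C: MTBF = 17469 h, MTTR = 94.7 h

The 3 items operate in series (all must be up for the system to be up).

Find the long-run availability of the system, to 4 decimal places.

0.9759

A(A) = MTBF/(MTBF+MTTR) = 5876/(5876+93.4) = 0.984354
A(B) = MTBF/(MTBF+MTTR) = 18369/(18369+58.8) = 0.996809
A(C) = MTBF/(MTBF+MTTR) = 17469/(17469+94.7) = 0.994608
Series availability: 0.984354 × 0.996809 × 0.994608 = 0.9759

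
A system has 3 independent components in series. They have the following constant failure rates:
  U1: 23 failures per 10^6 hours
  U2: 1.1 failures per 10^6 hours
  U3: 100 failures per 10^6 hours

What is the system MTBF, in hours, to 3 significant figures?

Series of exponential components: λ_sys = Σ λ_i
λ_sys = 0.000023 + 0.0000011 + 0.00010 = 1.2410e-04 /h
MTBF = 1 / λ_sys = 8060 h

8060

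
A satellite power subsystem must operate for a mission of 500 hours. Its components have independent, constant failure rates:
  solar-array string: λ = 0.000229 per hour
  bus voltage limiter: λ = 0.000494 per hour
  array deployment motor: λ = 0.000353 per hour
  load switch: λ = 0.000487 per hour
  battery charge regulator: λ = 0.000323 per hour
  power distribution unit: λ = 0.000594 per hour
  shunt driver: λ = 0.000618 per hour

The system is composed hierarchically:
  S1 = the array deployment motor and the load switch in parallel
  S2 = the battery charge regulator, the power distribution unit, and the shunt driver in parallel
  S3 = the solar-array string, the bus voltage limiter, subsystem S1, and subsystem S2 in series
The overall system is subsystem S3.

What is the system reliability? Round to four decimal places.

R(solar-array string) = exp(−0.000229 × 500) = 0.891812
R(bus voltage limiter) = exp(−0.000494 × 500) = 0.781141
R(array deployment motor) = exp(−0.000353 × 500) = 0.838199
R(load switch) = exp(−0.000487 × 500) = 0.783879
R(battery charge regulator) = exp(−0.000323 × 500) = 0.850867
R(power distribution unit) = exp(−0.000594 × 500) = 0.743044
R(shunt driver) = exp(−0.000618 × 500) = 0.734181
Parallel (array deployment motor and load switch): 1 − (1 − 0.838199)(1 − 0.783879) = 0.965031
Parallel (battery charge regulator, power distribution unit, and shunt driver): 1 − (1 − 0.850867)(1 − 0.743044)(1 − 0.734181) = 0.989814
Series (solar-array string, bus voltage limiter, [0.965031], and [0.989814]): 0.891812 × 0.781141 × 0.965031 × 0.989814 = 0.6654

0.6654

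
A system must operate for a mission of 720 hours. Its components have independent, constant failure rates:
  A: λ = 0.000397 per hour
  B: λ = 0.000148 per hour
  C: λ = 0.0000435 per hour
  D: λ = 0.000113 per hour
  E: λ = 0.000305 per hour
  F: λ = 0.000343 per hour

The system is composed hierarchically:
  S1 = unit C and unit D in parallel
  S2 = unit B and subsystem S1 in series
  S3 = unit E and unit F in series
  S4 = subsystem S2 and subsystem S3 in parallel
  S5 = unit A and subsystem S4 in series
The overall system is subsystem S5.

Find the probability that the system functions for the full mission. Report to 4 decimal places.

0.7225

R(A) = exp(−0.000397 × 720) = 0.751383
R(B) = exp(−0.000148 × 720) = 0.898921
R(C) = exp(−0.0000435 × 720) = 0.969165
R(D) = exp(−0.000113 × 720) = 0.921862
R(E) = exp(−0.000305 × 720) = 0.802840
R(F) = exp(−0.000343 × 720) = 0.781172
Parallel (C and D): 1 − (1 − 0.969165)(1 − 0.921862) = 0.997591
Series (B and [0.997591]): 0.898921 × 0.997591 = 0.896755
Series (E and F): 0.802840 × 0.781172 = 0.627156
Parallel ([0.896755] and [0.627156]): 1 − (1 − 0.896755)(1 − 0.627156) = 0.961506
Series (A and [0.961506]): 0.751383 × 0.961506 = 0.7225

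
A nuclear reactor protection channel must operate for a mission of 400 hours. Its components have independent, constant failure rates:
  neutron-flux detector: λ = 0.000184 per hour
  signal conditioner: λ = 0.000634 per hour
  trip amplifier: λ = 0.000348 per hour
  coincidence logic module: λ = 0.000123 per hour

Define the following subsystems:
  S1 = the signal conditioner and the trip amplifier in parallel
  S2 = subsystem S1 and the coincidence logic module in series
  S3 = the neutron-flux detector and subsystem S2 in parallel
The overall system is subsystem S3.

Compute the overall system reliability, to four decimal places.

R(neutron-flux detector) = exp(−0.000184 × 400) = 0.929043
R(signal conditioner) = exp(−0.000634 × 400) = 0.776002
R(trip amplifier) = exp(−0.000348 × 400) = 0.870054
R(coincidence logic module) = exp(−0.000123 × 400) = 0.951991
Parallel (signal conditioner and trip amplifier): 1 − (1 − 0.776002)(1 − 0.870054) = 0.970892
Series ([0.970892] and coincidence logic module): 0.970892 × 0.951991 = 0.924280
Parallel (neutron-flux detector and [0.924280]): 1 − (1 − 0.929043)(1 − 0.924280) = 0.9946

0.9946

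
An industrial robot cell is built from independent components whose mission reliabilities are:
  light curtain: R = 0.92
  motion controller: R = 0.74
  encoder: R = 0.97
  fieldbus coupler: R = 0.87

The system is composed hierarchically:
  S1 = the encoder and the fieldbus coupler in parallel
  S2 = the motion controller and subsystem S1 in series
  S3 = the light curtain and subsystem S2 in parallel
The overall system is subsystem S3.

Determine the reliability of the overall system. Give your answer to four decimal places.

Parallel (encoder and fieldbus coupler): 1 − (1 − 0.970000)(1 − 0.870000) = 0.996100
Series (motion controller and [0.996100]): 0.740000 × 0.996100 = 0.737114
Parallel (light curtain and [0.737114]): 1 − (1 − 0.920000)(1 − 0.737114) = 0.9790

0.9790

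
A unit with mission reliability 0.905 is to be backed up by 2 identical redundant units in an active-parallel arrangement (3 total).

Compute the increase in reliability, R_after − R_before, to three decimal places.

R_before = 0.905
R_after = 1 − (1 − 0.905)^3 = 0.999
ΔR = 0.999 − 0.905 = 0.094

0.094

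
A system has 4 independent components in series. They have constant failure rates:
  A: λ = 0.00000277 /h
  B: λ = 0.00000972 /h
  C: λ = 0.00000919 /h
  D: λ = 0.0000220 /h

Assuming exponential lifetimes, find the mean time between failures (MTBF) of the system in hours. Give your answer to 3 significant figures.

Series of exponential components: λ_sys = Σ λ_i
λ_sys = 0.00000277 + 0.00000972 + 0.00000919 + 0.0000220 = 4.3680e-05 /h
MTBF = 1 / λ_sys = 22900 h

22900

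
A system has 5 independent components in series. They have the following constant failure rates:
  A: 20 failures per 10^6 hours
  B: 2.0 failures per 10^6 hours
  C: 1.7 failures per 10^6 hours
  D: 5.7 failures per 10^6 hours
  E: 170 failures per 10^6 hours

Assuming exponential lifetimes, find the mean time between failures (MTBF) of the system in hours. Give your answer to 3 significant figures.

5020

Series of exponential components: λ_sys = Σ λ_i
λ_sys = 0.000020 + 0.0000020 + 0.0000017 + 0.0000057 + 0.00017 = 1.9940e-04 /h
MTBF = 1 / λ_sys = 5020 h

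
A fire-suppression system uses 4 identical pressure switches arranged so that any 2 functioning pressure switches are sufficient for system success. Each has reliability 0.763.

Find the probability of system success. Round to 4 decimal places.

0.9562

R = Σ_{i=2}^{4} C(4,i) p^i (1−p)^{4−i} with p = 0.763
C(4,2)·0.763^2·0.237^2 = 0.196199
C(4,3)·0.763^3·0.237^1 = 0.421097
C(4,4)·0.763^4·0.237^0 = 0.338921
Sum = 0.9562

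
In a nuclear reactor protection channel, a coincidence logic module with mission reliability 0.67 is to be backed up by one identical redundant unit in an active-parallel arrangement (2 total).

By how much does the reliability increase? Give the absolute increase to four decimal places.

0.2211

R_before = 0.67
R_after = 1 − (1 − 0.67)^2 = 0.8911
ΔR = 0.8911 − 0.67 = 0.2211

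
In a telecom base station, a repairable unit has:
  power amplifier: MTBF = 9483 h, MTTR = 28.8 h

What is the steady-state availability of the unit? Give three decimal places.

A(power amplifier) = MTBF/(MTBF+MTTR) = 9483/(9483+28.8) = 0.997

0.997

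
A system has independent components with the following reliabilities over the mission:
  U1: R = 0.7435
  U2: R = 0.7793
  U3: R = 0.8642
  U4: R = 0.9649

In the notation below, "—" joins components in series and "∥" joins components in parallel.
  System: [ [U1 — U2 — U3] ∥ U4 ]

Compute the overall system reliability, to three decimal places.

0.982

Series (U1, U2, and U3): 0.74350 × 0.77930 × 0.86420 = 0.50073
Parallel ([0.50073] and U4): 1 − (1 − 0.50073)(1 − 0.96490) = 0.982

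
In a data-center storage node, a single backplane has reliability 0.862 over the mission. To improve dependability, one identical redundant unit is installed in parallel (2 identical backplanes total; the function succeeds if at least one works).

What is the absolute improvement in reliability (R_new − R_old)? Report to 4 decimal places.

R_before = 0.862
R_after = 1 − (1 − 0.862)^2 = 0.9810
ΔR = 0.9810 − 0.862 = 0.1190

0.1190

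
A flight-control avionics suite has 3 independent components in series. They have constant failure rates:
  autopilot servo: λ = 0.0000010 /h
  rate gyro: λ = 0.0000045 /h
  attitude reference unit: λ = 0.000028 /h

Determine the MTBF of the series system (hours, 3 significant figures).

29900

Series of exponential components: λ_sys = Σ λ_i
λ_sys = 0.0000010 + 0.0000045 + 0.000028 = 3.3500e-05 /h
MTBF = 1 / λ_sys = 29900 h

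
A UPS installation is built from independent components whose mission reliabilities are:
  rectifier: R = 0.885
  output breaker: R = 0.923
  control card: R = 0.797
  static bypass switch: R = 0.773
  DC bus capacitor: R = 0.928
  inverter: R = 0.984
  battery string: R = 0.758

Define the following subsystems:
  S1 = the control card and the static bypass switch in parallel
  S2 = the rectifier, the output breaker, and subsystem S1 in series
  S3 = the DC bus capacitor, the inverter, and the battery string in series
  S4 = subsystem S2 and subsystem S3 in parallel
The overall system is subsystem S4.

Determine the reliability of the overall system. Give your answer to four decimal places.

Parallel (control card and static bypass switch): 1 − (1 − 0.797000)(1 − 0.773000) = 0.953919
Series (rectifier, output breaker, and [0.953919]): 0.885000 × 0.923000 × 0.953919 = 0.779214
Series (DC bus capacitor, inverter, and battery string): 0.928000 × 0.984000 × 0.758000 = 0.692169
Parallel ([0.779214] and [0.692169]): 1 − (1 − 0.779214)(1 − 0.692169) = 0.9320

0.9320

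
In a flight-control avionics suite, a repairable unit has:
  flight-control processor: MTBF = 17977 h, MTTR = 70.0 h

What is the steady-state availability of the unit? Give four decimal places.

A(flight-control processor) = MTBF/(MTBF+MTTR) = 17977/(17977+70.0) = 0.9961

0.9961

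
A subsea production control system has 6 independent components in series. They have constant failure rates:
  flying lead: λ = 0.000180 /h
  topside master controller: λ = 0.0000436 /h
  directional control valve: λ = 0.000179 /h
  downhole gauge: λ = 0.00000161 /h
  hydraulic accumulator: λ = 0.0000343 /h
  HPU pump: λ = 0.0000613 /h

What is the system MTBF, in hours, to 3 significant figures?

2000

Series of exponential components: λ_sys = Σ λ_i
λ_sys = 0.000180 + 0.0000436 + 0.000179 + 0.00000161 + 0.0000343 + 0.0000613 = 4.9981e-04 /h
MTBF = 1 / λ_sys = 2000 h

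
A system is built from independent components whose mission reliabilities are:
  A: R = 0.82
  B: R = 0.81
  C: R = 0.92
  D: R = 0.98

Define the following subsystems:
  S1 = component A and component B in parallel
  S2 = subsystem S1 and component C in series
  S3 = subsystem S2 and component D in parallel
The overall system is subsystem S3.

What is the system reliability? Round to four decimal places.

0.9978

Parallel (A and B): 1 − (1 − 0.820000)(1 − 0.810000) = 0.965800
Series ([0.965800] and C): 0.965800 × 0.920000 = 0.888536
Parallel ([0.888536] and D): 1 − (1 − 0.888536)(1 − 0.980000) = 0.9978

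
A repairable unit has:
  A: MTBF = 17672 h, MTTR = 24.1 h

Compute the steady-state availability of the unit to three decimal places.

A(A) = MTBF/(MTBF+MTTR) = 17672/(17672+24.1) = 0.999

0.999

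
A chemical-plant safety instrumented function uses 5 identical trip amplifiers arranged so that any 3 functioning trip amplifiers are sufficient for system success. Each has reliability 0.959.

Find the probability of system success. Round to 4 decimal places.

R = Σ_{i=3}^{5} C(5,i) p^i (1−p)^{5−i} with p = 0.959
C(5,3)·0.959^3·0.041^2 = 0.014826
C(5,4)·0.959^4·0.041^1 = 0.173392
C(5,5)·0.959^5·0.041^0 = 0.811135
Sum = 0.9994

0.9994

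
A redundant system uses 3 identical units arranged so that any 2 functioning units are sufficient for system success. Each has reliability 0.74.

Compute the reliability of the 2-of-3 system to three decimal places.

R = Σ_{i=2}^{3} C(3,i) p^i (1−p)^{3−i} with p = 0.74
C(3,2)·0.74^2·0.26^1 = 0.42713
C(3,3)·0.74^3·0.26^0 = 0.40522
Sum = 0.832

0.832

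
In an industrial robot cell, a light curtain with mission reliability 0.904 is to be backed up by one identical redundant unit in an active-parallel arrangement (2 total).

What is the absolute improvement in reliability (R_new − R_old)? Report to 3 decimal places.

0.087

R_before = 0.904
R_after = 1 − (1 − 0.904)^2 = 0.991
ΔR = 0.991 − 0.904 = 0.087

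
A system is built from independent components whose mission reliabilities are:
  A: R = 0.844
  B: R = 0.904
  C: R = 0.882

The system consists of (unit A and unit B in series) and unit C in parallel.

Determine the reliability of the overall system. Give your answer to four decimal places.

Series (A and B): 0.844000 × 0.904000 = 0.762976
Parallel ([0.762976] and C): 1 − (1 − 0.762976)(1 − 0.882000) = 0.9720

0.9720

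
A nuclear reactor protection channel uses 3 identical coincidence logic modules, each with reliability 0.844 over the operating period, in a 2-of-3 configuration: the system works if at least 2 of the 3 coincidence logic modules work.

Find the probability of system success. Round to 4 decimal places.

0.9346

R = Σ_{i=2}^{3} C(3,i) p^i (1−p)^{3−i} with p = 0.844
C(3,2)·0.844^2·0.156^1 = 0.333373
C(3,3)·0.844^3·0.156^0 = 0.601212
Sum = 0.9346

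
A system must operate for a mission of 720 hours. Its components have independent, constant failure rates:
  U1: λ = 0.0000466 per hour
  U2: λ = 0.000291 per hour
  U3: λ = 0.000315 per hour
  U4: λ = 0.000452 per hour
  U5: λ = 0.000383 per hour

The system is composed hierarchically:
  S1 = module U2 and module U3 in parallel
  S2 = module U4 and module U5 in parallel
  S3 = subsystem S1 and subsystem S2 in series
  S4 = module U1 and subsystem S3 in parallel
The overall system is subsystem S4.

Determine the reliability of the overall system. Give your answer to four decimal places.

0.9966

R(U1) = exp(−0.0000466 × 720) = 0.967005
R(U2) = exp(−0.000291 × 720) = 0.810973
R(U3) = exp(−0.000315 × 720) = 0.797080
R(U4) = exp(−0.000452 × 720) = 0.722210
R(U5) = exp(−0.000383 × 720) = 0.758995
Parallel (U2 and U3): 1 − (1 − 0.810973)(1 − 0.797080) = 0.961643
Parallel (U4 and U5): 1 − (1 − 0.722210)(1 − 0.758995) = 0.933051
Series ([0.961643] and [0.933051]): 0.961643 × 0.933051 = 0.897262
Parallel (U1 and [0.897262]): 1 − (1 − 0.967005)(1 − 0.897262) = 0.9966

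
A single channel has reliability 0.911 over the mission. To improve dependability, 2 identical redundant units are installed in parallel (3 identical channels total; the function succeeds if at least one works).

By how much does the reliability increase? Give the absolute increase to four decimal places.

R_before = 0.911
R_after = 1 − (1 − 0.911)^3 = 0.9993
ΔR = 0.9993 − 0.911 = 0.0883

0.0883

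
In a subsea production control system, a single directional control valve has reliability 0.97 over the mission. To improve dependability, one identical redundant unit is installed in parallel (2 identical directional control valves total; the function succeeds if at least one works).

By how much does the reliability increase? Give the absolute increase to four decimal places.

R_before = 0.97
R_after = 1 − (1 − 0.97)^2 = 0.9991
ΔR = 0.9991 − 0.97 = 0.0291

0.0291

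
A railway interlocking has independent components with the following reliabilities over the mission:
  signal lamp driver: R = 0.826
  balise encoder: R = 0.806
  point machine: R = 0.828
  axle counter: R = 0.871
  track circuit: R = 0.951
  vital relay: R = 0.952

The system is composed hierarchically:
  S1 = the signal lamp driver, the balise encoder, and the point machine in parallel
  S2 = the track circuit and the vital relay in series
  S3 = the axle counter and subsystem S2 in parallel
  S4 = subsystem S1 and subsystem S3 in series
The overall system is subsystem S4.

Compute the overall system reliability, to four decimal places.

0.9821

Parallel (signal lamp driver, balise encoder, and point machine): 1 − (1 − 0.826000)(1 − 0.806000)(1 − 0.828000) = 0.994194
Series (track circuit and vital relay): 0.951000 × 0.952000 = 0.905352
Parallel (axle counter and [0.905352]): 1 − (1 − 0.871000)(1 − 0.905352) = 0.987790
Series ([0.994194] and [0.987790]): 0.994194 × 0.987790 = 0.9821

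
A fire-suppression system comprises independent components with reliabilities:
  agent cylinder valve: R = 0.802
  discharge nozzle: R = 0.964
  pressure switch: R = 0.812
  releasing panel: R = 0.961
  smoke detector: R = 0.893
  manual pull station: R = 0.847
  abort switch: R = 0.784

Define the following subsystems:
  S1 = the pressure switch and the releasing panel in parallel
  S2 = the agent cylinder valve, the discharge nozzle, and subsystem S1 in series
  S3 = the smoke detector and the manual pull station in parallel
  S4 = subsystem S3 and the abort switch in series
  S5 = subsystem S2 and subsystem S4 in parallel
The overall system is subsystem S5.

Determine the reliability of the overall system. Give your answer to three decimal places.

Parallel (pressure switch and releasing panel): 1 − (1 − 0.81200)(1 − 0.96100) = 0.99267
Series (agent cylinder valve, discharge nozzle, and [0.99267]): 0.80200 × 0.96400 × 0.99267 = 0.76746
Parallel (smoke detector and manual pull station): 1 − (1 − 0.89300)(1 − 0.84700) = 0.98363
Series ([0.98363] and abort switch): 0.98363 × 0.78400 = 0.77117
Parallel ([0.76746] and [0.77117]): 1 − (1 − 0.76746)(1 − 0.77117) = 0.947

0.947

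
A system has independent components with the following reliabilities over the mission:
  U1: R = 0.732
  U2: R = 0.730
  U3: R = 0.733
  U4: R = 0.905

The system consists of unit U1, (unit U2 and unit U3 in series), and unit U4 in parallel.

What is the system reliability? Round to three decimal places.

Series (U2 and U3): 0.73000 × 0.73300 = 0.53509
Parallel (U1, [0.53509], and U4): 1 − (1 − 0.73200)(1 − 0.53509)(1 − 0.90500) = 0.988

0.988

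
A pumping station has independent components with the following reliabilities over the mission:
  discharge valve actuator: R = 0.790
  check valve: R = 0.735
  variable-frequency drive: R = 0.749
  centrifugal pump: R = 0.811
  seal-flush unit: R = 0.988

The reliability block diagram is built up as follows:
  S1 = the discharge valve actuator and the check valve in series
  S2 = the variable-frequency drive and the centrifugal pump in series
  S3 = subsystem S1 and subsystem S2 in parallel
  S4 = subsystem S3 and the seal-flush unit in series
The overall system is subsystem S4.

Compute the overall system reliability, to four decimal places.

0.8254

Series (discharge valve actuator and check valve): 0.790000 × 0.735000 = 0.580650
Series (variable-frequency drive and centrifugal pump): 0.749000 × 0.811000 = 0.607439
Parallel ([0.580650] and [0.607439]): 1 − (1 − 0.580650)(1 − 0.607439) = 0.835380
Series ([0.835380] and seal-flush unit): 0.835380 × 0.988000 = 0.8254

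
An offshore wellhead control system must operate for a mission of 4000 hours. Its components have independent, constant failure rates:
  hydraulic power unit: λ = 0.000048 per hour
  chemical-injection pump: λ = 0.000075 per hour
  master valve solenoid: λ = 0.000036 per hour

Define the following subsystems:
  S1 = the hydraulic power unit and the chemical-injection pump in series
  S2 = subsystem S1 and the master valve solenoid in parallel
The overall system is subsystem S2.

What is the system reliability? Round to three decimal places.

0.948

R(hydraulic power unit) = exp(−0.000048 × 4000) = 0.82531
R(chemical-injection pump) = exp(−0.000075 × 4000) = 0.74082
R(master valve solenoid) = exp(−0.000036 × 4000) = 0.86589
Series (hydraulic power unit and chemical-injection pump): 0.82531 × 0.74082 = 0.61141
Parallel ([0.61141] and master valve solenoid): 1 − (1 − 0.61141)(1 − 0.86589) = 0.948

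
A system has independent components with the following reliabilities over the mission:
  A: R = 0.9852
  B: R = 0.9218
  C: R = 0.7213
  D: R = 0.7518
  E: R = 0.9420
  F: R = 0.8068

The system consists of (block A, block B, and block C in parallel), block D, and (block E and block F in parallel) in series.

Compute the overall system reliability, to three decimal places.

Parallel (A, B, and C): 1 − (1 − 0.98520)(1 − 0.92180)(1 − 0.72130) = 0.99968
Parallel (E and F): 1 − (1 − 0.94200)(1 − 0.80680) = 0.98879
Series ([0.99968], D, and [0.98879]): 0.99968 × 0.75180 × 0.98879 = 0.743

0.743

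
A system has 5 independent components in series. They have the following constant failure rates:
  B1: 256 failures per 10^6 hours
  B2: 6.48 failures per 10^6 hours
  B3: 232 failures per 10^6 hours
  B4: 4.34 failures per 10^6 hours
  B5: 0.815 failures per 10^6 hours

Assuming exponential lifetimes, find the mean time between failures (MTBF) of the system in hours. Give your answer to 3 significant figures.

2000

Series of exponential components: λ_sys = Σ λ_i
λ_sys = 0.000256 + 0.00000648 + 0.000232 + 0.00000434 + 0.000000815 = 4.9964e-04 /h
MTBF = 1 / λ_sys = 2000 h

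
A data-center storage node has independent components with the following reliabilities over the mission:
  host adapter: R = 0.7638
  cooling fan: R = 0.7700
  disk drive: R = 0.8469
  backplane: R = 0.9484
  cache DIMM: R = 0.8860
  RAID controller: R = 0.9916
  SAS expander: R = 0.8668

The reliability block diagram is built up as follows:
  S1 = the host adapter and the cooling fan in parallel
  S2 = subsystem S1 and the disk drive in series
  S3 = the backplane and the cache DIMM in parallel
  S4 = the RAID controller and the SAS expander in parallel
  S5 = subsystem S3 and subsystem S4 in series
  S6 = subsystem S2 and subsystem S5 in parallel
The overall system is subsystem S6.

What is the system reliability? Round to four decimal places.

Parallel (host adapter and cooling fan): 1 − (1 − 0.763800)(1 − 0.770000) = 0.945674
Series ([0.945674] and disk drive): 0.945674 × 0.846900 = 0.800891
Parallel (backplane and cache DIMM): 1 − (1 − 0.948400)(1 − 0.886000) = 0.994118
Parallel (RAID controller and SAS expander): 1 − (1 − 0.991600)(1 − 0.866800) = 0.998881
Series ([0.994118] and [0.998881]): 0.994118 × 0.998881 = 0.993006
Parallel ([0.800891] and [0.993006]): 1 − (1 − 0.800891)(1 − 0.993006) = 0.9986

0.9986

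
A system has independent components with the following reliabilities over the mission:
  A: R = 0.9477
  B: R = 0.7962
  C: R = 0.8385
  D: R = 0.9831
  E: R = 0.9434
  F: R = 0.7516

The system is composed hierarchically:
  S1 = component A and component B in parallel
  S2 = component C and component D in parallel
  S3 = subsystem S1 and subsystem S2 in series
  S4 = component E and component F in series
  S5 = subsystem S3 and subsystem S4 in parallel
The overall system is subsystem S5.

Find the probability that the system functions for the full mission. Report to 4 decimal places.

Parallel (A and B): 1 − (1 − 0.947700)(1 − 0.796200) = 0.989341
Parallel (C and D): 1 − (1 − 0.838500)(1 − 0.983100) = 0.997271
Series ([0.989341] and [0.997271]): 0.989341 × 0.997271 = 0.986641
Series (E and F): 0.943400 × 0.751600 = 0.709059
Parallel ([0.986641] and [0.709059]): 1 − (1 − 0.986641)(1 − 0.709059) = 0.9961

0.9961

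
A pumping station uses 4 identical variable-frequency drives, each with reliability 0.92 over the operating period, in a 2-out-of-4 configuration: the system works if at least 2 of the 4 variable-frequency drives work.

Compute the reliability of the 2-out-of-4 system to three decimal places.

0.998

R = Σ_{i=2}^{4} C(4,i) p^i (1−p)^{4−i} with p = 0.92
C(4,2)·0.92^2·0.08^2 = 0.03250
C(4,3)·0.92^3·0.08^1 = 0.24918
C(4,4)·0.92^4·0.08^0 = 0.71639
Sum = 0.998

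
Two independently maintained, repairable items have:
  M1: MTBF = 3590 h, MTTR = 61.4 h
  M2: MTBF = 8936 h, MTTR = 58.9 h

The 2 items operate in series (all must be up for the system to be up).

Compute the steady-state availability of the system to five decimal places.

0.97675

A(M1) = MTBF/(MTBF+MTTR) = 3590/(3590+61.4) = 0.983185
A(M2) = MTBF/(MTBF+MTTR) = 8936/(8936+58.9) = 0.993452
Series availability: 0.983185 × 0.993452 = 0.97675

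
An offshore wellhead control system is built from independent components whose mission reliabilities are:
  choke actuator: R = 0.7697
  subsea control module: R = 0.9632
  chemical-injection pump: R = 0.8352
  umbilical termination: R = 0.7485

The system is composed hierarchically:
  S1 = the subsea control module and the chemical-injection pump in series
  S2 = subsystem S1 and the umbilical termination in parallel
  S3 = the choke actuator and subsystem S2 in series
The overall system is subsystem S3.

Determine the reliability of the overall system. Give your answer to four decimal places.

0.7318

Series (subsea control module and chemical-injection pump): 0.963200 × 0.835200 = 0.804465
Parallel ([0.804465] and umbilical termination): 1 − (1 − 0.804465)(1 − 0.748500) = 0.950823
Series (choke actuator and [0.950823]): 0.769700 × 0.950823 = 0.7318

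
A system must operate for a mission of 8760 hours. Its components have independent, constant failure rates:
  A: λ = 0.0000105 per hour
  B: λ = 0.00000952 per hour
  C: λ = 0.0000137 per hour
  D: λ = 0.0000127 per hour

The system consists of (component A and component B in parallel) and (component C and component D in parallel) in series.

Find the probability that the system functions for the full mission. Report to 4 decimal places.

0.9811

R(A) = exp(−0.0000105 × 8760) = 0.912123
R(B) = exp(−0.00000952 × 8760) = 0.919987
R(C) = exp(−0.0000137 × 8760) = 0.886910
R(D) = exp(−0.0000127 × 8760) = 0.894713
Parallel (A and B): 1 − (1 − 0.912123)(1 − 0.919987) = 0.992969
Parallel (C and D): 1 − (1 − 0.886910)(1 − 0.894713) = 0.988093
Series ([0.992969] and [0.988093]): 0.992969 × 0.988093 = 0.9811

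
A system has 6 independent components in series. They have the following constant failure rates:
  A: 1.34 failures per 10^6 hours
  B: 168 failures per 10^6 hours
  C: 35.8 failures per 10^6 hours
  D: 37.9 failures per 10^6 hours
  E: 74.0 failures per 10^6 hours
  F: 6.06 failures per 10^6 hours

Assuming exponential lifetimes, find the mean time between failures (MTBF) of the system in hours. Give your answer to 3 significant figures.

3100

Series of exponential components: λ_sys = Σ λ_i
λ_sys = 0.00000134 + 0.000168 + 0.0000358 + 0.0000379 + 0.0000740 + 0.00000606 = 3.2310e-04 /h
MTBF = 1 / λ_sys = 3100 h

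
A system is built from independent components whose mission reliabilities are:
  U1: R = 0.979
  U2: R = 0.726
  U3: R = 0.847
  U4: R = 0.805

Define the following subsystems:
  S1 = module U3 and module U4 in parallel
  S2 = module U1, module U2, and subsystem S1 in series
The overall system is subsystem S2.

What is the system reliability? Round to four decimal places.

Parallel (U3 and U4): 1 − (1 − 0.847000)(1 − 0.805000) = 0.970165
Series (U1, U2, and [0.970165]): 0.979000 × 0.726000 × 0.970165 = 0.6895

0.6895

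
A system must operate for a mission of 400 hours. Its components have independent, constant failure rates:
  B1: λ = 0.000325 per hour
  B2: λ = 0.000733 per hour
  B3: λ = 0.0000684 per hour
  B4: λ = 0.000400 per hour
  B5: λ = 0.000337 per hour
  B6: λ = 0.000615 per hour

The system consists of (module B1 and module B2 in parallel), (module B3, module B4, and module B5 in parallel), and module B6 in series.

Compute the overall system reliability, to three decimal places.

R(B1) = exp(−0.000325 × 400) = 0.87810
R(B2) = exp(−0.000733 × 400) = 0.74587
R(B3) = exp(−0.0000684 × 400) = 0.97301
R(B4) = exp(−0.000400 × 400) = 0.85214
R(B5) = exp(−0.000337 × 400) = 0.87389
R(B6) = exp(−0.000615 × 400) = 0.78192
Parallel (B1 and B2): 1 − (1 − 0.87810)(1 − 0.74587) = 0.96902
Parallel (B3, B4, and B5): 1 − (1 − 0.97301)(1 − 0.85214)(1 − 0.87389) = 0.99950
Series ([0.96902], [0.99950], and B6): 0.96902 × 0.99950 × 0.78192 = 0.757

0.757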